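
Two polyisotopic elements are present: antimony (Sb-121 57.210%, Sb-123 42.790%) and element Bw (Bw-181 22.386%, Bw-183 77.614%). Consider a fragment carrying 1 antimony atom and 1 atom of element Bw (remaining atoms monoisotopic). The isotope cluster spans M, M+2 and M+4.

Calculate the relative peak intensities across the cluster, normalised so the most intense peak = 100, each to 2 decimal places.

Antimony pattern (n=1): 0.5721 : 0.4279
Element Bw pattern (n=1): 0.22386 : 0.77614
Convolve the two distributions (both contribute in 2-u steps):
  M: 0.5721×0.22386 = 0.128070
  M+2: 0.5721×0.77614 + 0.4279×0.22386 = 0.539819
  M+4: 0.4279×0.77614 = 0.332110
Scale to base peak (0.539819) = 100: 23.72 : 100.00 : 61.52

23.72 : 100.00 : 61.52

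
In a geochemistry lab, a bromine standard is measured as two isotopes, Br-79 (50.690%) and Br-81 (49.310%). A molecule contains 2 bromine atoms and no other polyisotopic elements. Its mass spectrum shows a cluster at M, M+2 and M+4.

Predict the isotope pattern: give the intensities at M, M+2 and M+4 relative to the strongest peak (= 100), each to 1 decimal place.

51.4 : 100.0 : 48.6

Each Br atom is independently Br-79 (p = 0.50690) or Br-81 (q = 0.49310); the cluster is the binomial expansion (p + q)^2.
P(M) = 0.50690^2 = 0.256948
P(M+2) = 2 × 0.50690^1 × 0.49310^1 = 0.499905
P(M+4) = 0.49310^2 = 0.243148
The M+2 peak is largest (0.499905); scaling to 100 gives 51.4 : 100.0 : 48.6.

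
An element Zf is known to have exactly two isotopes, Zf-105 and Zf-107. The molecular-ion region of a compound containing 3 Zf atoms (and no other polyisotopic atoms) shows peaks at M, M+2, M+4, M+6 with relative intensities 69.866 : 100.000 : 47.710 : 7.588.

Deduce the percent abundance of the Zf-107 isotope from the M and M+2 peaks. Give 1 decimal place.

Write p for the Zf-105 fraction. I(M+2)/I(M) = [C(3,1)·p^2·(1−p)] / p^3 = 3·(1−p)/p = 100.000/69.866 = 1.4313
(1−p)/p = 1.4313/3 = 0.4771  ⇒  p = 1/(1 + 0.4771) = 0.6770
Zf-105: 67.7%, Zf-107: 32.3%.

32.3%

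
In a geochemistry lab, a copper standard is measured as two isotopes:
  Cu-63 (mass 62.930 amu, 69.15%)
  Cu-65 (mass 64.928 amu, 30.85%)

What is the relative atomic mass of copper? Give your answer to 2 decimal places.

The abundance-weighted mean is 0.6915 × 62.930 + 0.3085 × 64.928
= 43.5161 + 20.0303 = 63.5464 amu

63.55 amu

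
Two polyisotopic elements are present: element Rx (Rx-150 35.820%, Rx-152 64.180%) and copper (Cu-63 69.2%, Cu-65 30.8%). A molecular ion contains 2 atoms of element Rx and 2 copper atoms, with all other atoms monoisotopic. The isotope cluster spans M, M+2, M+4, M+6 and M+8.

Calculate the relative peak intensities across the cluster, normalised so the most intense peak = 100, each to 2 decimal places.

Element Rx pattern (n=2): 0.12830724 : 0.45978552 : 0.41190724
Copper pattern (n=2): 0.478864 : 0.426272 : 0.094864
Convolve the two distributions (both contribute in 2-u steps):
  M: 0.12830724×0.478864 = 0.061442
  M+2: 0.12830724×0.426272 + 0.45978552×0.478864 = 0.274869
  M+4: 0.12830724×0.094864 + 0.45978552×0.426272 + 0.41190724×0.478864 = 0.405413
  M+6: 0.45978552×0.094864 + 0.41190724×0.426272 = 0.219202
  M+8: 0.41190724×0.094864 = 0.039075
Scale to base peak (0.405413) = 100: 15.16 : 67.80 : 100.00 : 54.07 : 9.64

15.16 : 67.80 : 100.00 : 54.07 : 9.64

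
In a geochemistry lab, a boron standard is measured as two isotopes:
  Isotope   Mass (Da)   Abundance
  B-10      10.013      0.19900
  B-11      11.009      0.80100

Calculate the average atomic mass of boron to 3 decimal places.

Weight each isotope mass by its fractional abundance: 0.19900 × 10.013 + 0.80100 × 11.009
= 1.9926 + 8.8182 = 10.8108 Da

10.811 Da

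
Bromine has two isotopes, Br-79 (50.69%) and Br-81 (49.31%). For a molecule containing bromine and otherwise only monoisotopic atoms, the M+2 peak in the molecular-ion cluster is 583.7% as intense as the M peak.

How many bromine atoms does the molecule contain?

With n Br atoms, P(M+2)/P(M) = C(n,1)·p^(n−1)q / p^n = n·q/p = n · 0.4931/0.5069.
n = 5.837 × 0.5069/0.4931 = 6.00 ≈ 6

6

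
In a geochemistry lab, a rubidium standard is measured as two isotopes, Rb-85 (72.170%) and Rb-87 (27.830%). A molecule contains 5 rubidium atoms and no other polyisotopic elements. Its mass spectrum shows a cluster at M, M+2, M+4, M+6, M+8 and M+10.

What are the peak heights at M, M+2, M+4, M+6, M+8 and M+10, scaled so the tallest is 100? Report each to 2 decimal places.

The 5 Rb atoms are independent, so intensities follow the terms of (0.72170 + 0.27830)^5.
P(M) = 0.72170^5 = 0.195787
P(M+2) = 5 × 0.72170^4 × 0.27830^1 = 0.377494
P(M+4) = 10 × 0.72170^3 × 0.27830^2 = 0.291136
P(M+6) = 10 × 0.72170^2 × 0.27830^3 = 0.112267
P(M+8) = 5 × 0.72170^1 × 0.27830^4 = 0.021646
P(M+10) = 0.27830^5 = 0.001669
The M+2 peak is largest (0.377494); scaling to 100 gives 51.86 : 100.00 : 77.12 : 29.74 : 5.73 : 0.44.

51.86 : 100.00 : 77.12 : 29.74 : 5.73 : 0.44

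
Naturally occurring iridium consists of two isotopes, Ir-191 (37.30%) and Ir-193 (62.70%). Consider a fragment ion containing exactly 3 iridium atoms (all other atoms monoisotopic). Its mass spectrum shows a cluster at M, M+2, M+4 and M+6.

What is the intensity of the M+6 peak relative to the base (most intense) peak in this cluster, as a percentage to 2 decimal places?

(0.3730 + 0.6270)^3 gives M 0.0519, M+2 0.2617, M+4 0.4399, M+6 0.2465; the largest is M+4.
P(M+4) = C(3,2) × 0.3730^1 × 0.6270^2 = 3 × 0.3730 × 0.393129 = 0.439911 (base)
P(M+6) = C(3,3) × 0.3730^0 × 0.6270^3 = 1 × 1.0000 × 0.24649188 = 0.246492
Relative intensity = 0.246492 / 0.439911 × 100 = 56.03

56.03%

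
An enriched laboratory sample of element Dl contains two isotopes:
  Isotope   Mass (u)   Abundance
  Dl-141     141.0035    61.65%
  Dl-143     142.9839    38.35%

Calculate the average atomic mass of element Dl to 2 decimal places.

Average mass = Σ (abundance × isotope mass) = 0.6165 × 141.0035 + 0.3835 × 142.9839
= 86.92866 + 54.83433 = 141.76299 u

141.76 u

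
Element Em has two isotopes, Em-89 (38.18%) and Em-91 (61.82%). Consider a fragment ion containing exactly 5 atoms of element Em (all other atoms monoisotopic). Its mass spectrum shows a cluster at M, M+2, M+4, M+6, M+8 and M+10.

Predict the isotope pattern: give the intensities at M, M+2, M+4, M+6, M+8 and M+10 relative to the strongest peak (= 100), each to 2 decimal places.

2.36 : 19.07 : 61.76 : 100.00 : 80.96 : 26.22

The 5 Em atoms are independent, so intensities follow the terms of (0.3818 + 0.6182)^5.
P(M) = 0.3818^5 = 0.008113
P(M+2) = 5 × 0.3818^4 × 0.6182^1 = 0.065681
P(M+4) = 10 × 0.3818^3 × 0.6182^2 = 0.212699
P(M+6) = 10 × 0.3818^2 × 0.6182^3 = 0.344397
P(M+8) = 5 × 0.3818^1 × 0.6182^4 = 0.278819
P(M+10) = 0.6182^5 = 0.090291
The M+6 peak is largest (0.344397); scaling to 100 gives 2.36 : 19.07 : 61.76 : 100.00 : 80.96 : 26.22.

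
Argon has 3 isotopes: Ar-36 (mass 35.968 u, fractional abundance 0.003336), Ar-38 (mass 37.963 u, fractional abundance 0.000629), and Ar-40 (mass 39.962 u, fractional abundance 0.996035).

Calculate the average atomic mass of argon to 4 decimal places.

Ar = Σ fᵢ·mᵢ = 0.003336 × 35.968 + 0.000629 × 37.963 + 0.996035 × 39.962
= 0.11999 + 0.02388 + 39.80355 = 39.94742 u

39.9474 u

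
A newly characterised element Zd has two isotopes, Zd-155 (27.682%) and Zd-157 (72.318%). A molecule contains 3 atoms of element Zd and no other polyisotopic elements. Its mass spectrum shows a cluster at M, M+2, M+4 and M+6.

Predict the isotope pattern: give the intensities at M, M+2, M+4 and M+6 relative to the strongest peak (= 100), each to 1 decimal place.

4.9 : 38.3 : 100.0 : 87.1

Expanding (0.27682 + 0.72318)^3:
P(M) = 0.27682^3 = 0.021213
P(M+2) = 3 × 0.27682^2 × 0.72318^1 = 0.166250
P(M+4) = 3 × 0.27682^1 × 0.72318^2 = 0.434322
P(M+6) = 0.72318^3 = 0.378215
The M+4 peak is largest (0.434322); scaling to 100 gives 4.9 : 38.3 : 100.0 : 87.1.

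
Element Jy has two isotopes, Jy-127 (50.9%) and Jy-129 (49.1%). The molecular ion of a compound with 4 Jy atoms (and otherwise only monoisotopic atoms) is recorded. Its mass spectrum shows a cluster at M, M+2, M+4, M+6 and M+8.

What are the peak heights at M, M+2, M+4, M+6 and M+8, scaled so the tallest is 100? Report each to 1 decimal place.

17.9 : 69.1 : 100.0 : 64.3 : 15.5

The 4 Jy atoms are independent, so intensities follow the terms of (0.509 + 0.491)^4.
P(M) = 0.509^4 = 0.067123
P(M+2) = 4 × 0.509^3 × 0.491^1 = 0.258997
P(M+4) = 6 × 0.509^2 × 0.491^2 = 0.374757
P(M+6) = 4 × 0.509^1 × 0.491^3 = 0.241003
P(M+8) = 0.491^4 = 0.058120
The M+4 peak is largest (0.374757); scaling to 100 gives 17.9 : 69.1 : 100.0 : 64.3 : 15.5.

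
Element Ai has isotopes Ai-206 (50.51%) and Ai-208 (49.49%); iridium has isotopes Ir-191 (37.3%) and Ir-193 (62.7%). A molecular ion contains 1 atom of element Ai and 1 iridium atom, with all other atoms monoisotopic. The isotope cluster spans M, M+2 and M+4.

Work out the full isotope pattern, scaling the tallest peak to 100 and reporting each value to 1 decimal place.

37.6 : 100.0 : 61.9

Element Ai pattern (n=1): 0.5051 : 0.4949
Iridium pattern (n=1): 0.3730 : 0.6270
Convolve the two distributions (both contribute in 2-u steps):
  M: 0.5051×0.3730 = 0.188402
  M+2: 0.5051×0.6270 + 0.4949×0.3730 = 0.501295
  M+4: 0.4949×0.6270 = 0.310302
Scale to base peak (0.501295) = 100: 37.6 : 100.0 : 61.9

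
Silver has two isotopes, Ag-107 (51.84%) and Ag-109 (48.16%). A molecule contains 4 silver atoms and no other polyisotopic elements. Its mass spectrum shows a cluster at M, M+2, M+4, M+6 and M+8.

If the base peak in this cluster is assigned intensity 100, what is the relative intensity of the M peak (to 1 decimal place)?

19.3

(0.5184 + 0.4816)^4 gives M 0.0722, M+2 0.2684, M+4 0.3740, M+6 0.2316, M+8 0.0538; the largest is M+4.
P(M+4) = C(4,2) × 0.5184^2 × 0.4816^2 = 6 × 0.26873856 × 0.23193856 = 0.373985 (base)
P(M) = C(4,0) × 0.5184^4 × 0.4816^0 = 1 × 0.07222041 × 1.0000 = 0.072220
Relative intensity = 0.072220 / 0.373985 × 100 = 19.3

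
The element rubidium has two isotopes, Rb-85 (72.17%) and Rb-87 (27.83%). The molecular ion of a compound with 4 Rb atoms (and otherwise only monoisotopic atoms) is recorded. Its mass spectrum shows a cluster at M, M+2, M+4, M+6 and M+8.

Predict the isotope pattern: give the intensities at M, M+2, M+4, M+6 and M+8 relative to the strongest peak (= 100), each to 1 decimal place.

64.8 : 100.0 : 57.8 : 14.9 : 1.4

Expanding (0.7217 + 0.2783)^4:
P(M) = 0.7217^4 = 0.271286
P(M+2) = 4 × 0.7217^3 × 0.2783^1 = 0.418450
P(M+4) = 6 × 0.7217^2 × 0.2783^2 = 0.242042
P(M+6) = 4 × 0.7217^1 × 0.2783^3 = 0.062224
P(M+8) = 0.2783^4 = 0.005999
The M+2 peak is largest (0.418450); scaling to 100 gives 64.8 : 100.0 : 57.8 : 14.9 : 1.4.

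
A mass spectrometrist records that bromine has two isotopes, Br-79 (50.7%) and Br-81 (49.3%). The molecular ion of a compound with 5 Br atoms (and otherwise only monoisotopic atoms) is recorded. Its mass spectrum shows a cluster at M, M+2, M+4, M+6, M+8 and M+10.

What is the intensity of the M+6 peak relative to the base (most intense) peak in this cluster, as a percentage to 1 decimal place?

97.2%

Binomial terms of (0.507 + 0.493)^5: M 0.0335, M+2 0.1629, M+4 0.3168, M+6 0.3080, M+8 0.1497, M+10 0.0291 → M+4 is the base peak.
P(M+4) = C(5,2) × 0.507^3 × 0.493^2 = 10 × 0.13032384 × 0.243049 = 0.316751 (base)
P(M+6) = C(5,3) × 0.507^2 × 0.493^3 = 10 × 0.257049 × 0.11982316 = 0.308004
Relative intensity = 0.308004 / 0.316751 × 100 = 97.2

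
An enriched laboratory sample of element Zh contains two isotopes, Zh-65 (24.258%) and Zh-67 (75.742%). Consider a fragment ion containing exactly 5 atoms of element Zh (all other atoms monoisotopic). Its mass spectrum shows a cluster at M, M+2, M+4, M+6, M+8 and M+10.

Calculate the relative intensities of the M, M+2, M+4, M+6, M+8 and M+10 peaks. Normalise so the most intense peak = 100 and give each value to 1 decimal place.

0.2 : 3.3 : 20.5 : 64.1 : 100.0 : 62.4

Each Zh atom is independently Zh-65 (p = 0.24258) or Zh-67 (q = 0.75742); the cluster is the binomial expansion (p + q)^5.
P(M) = 0.24258^5 = 0.000840
P(M+2) = 5 × 0.24258^4 × 0.75742^1 = 0.013114
P(M+4) = 10 × 0.24258^3 × 0.75742^2 = 0.081891
P(M+6) = 10 × 0.24258^2 × 0.75742^3 = 0.255694
P(M+8) = 5 × 0.24258^1 × 0.75742^4 = 0.399183
P(M+10) = 0.75742^5 = 0.249278
The M+8 peak is largest (0.399183); scaling to 100 gives 0.2 : 3.3 : 20.5 : 64.1 : 100.0 : 62.4.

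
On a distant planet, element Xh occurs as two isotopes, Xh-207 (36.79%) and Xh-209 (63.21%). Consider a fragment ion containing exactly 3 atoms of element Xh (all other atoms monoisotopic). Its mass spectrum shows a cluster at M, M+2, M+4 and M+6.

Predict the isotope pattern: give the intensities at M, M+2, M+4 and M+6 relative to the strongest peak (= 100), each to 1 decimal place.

11.3 : 58.2 : 100.0 : 57.3

The 3 Xh atoms are independent, so intensities follow the terms of (0.3679 + 0.6321)^3.
P(M) = 0.3679^3 = 0.049795
P(M+2) = 3 × 0.3679^2 × 0.6321^1 = 0.256665
P(M+4) = 3 × 0.3679^1 × 0.6321^2 = 0.440984
P(M+6) = 0.6321^3 = 0.252556
The M+4 peak is largest (0.440984); scaling to 100 gives 11.3 : 58.2 : 100.0 : 57.3.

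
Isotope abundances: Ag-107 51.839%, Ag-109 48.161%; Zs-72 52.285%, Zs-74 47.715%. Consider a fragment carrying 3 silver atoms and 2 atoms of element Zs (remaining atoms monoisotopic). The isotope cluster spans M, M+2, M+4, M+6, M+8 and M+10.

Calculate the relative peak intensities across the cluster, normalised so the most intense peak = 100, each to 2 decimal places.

11.75 : 54.20 : 100.00 : 92.24 : 42.54 : 7.85

Silver pattern (n=3): 0.13930601 : 0.38826655 : 0.36071887 : 0.11170857
Element Zs pattern (n=2): 0.27337212 : 0.49895576 : 0.22767212
Convolve the two distributions (both contribute in 2-u steps):
  M: 0.13930601×0.27337212 = 0.038082
  M+2: 0.13930601×0.49895576 + 0.38826655×0.27337212 = 0.175649
  M+4: 0.13930601×0.22767212 + 0.38826655×0.49895576 + 0.36071887×0.27337212 = 0.324054
  M+6: 0.38826655×0.22767212 + 0.36071887×0.49895576 + 0.11170857×0.27337212 = 0.298918
  M+8: 0.36071887×0.22767212 + 0.11170857×0.49895576 = 0.137863
  M+10: 0.11170857×0.22767212 = 0.025433
Scale to base peak (0.324054) = 100: 11.75 : 54.20 : 100.00 : 92.24 : 42.54 : 7.85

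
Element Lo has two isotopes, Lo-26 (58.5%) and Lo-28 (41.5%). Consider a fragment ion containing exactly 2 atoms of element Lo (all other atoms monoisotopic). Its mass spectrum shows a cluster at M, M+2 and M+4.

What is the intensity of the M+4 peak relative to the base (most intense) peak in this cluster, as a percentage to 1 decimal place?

Binomial terms of (0.585 + 0.415)^2: M 0.3422, M+2 0.4856, M+4 0.1722 → M+2 is the base peak.
P(M+2) = C(2,1) × 0.585^1 × 0.415^1 = 2 × 0.5850 × 0.4150 = 0.485550 (base)
P(M+4) = C(2,2) × 0.585^0 × 0.415^2 = 1 × 1.0000 × 0.172225 = 0.172225
Relative intensity = 0.172225 / 0.485550 × 100 = 35.5

35.5%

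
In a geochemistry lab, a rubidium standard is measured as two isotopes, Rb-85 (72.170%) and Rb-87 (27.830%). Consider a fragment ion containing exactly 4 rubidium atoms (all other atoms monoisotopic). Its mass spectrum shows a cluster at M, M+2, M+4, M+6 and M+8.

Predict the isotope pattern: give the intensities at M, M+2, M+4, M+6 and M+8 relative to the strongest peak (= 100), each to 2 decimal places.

Expanding (0.72170 + 0.27830)^4:
P(M) = 0.72170^4 = 0.271286
P(M+2) = 4 × 0.72170^3 × 0.27830^1 = 0.418450
P(M+4) = 6 × 0.72170^2 × 0.27830^2 = 0.242042
P(M+6) = 4 × 0.72170^1 × 0.27830^3 = 0.062224
P(M+8) = 0.27830^4 = 0.005999
The M+2 peak is largest (0.418450); scaling to 100 gives 64.83 : 100.00 : 57.84 : 14.87 : 1.43.

64.83 : 100.00 : 57.84 : 14.87 : 1.43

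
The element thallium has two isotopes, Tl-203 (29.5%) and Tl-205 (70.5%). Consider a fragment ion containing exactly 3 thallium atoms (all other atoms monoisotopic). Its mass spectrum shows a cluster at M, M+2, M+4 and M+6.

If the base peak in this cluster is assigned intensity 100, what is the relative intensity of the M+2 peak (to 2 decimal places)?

Term probabilities: M 0.0257, M+2 0.1841, M+4 0.4399, M+6 0.3504. Base peak = M+4.
P(M+4) = C(3,2) × 0.295^1 × 0.705^2 = 3 × 0.2950 × 0.497025 = 0.439867 (base)
P(M+2) = C(3,1) × 0.295^2 × 0.705^1 = 3 × 0.087025 × 0.7050 = 0.184058
Relative intensity = 0.184058 / 0.439867 × 100 = 41.84

41.84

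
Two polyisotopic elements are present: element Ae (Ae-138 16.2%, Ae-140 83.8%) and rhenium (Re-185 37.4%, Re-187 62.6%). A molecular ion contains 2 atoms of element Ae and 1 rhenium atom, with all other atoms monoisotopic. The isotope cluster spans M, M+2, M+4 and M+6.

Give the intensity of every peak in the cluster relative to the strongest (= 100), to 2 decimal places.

Element Ae pattern (n=2): 0.026244 : 0.271512 : 0.702244
Rhenium pattern (n=1): 0.3740 : 0.6260
Convolve the two distributions (both contribute in 2-u steps):
  M: 0.026244×0.3740 = 0.009815
  M+2: 0.026244×0.6260 + 0.271512×0.3740 = 0.117974
  M+4: 0.271512×0.6260 + 0.702244×0.3740 = 0.432606
  M+6: 0.702244×0.6260 = 0.439605
Scale to base peak (0.439605) = 100: 2.23 : 26.84 : 98.41 : 100.00

2.23 : 26.84 : 98.41 : 100.00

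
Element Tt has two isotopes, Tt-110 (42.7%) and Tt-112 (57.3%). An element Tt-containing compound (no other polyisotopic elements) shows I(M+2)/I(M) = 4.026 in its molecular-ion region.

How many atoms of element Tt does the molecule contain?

3

The M+2/M ratio from n Tt atoms is n · q/p = n · 0.573/0.427.
n = 4.026 × 0.427/0.573 = 3.00 ≈ 3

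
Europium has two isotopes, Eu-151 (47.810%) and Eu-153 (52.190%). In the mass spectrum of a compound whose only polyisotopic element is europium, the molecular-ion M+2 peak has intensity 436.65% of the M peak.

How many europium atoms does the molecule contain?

For n independent Eu atoms, I(M+2)/I(M) = n · (abundance Eu-153) / (abundance Eu-151) = n · 0.52190/0.47810.
n = 4.3665 × 0.47810/0.52190 = 4.00 ≈ 4

4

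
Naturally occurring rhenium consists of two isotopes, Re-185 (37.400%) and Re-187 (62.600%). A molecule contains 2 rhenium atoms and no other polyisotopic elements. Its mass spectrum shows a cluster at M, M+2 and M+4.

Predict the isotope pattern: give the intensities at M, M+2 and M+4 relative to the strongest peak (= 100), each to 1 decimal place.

The 2 Re atoms are independent, so intensities follow the terms of (0.37400 + 0.62600)^2.
P(M) = 0.37400^2 = 0.139876
P(M+2) = 2 × 0.37400^1 × 0.62600^1 = 0.468248
P(M+4) = 0.62600^2 = 0.391876
The M+2 peak is largest (0.468248); scaling to 100 gives 29.9 : 100.0 : 83.7.

29.9 : 100.0 : 83.7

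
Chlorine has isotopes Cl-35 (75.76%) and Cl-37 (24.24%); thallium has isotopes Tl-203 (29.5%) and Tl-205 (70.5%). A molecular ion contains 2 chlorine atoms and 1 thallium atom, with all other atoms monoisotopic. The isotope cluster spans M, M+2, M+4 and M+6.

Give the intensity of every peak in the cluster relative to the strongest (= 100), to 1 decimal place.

Chlorine pattern (n=2): 0.57395776 : 0.36728448 : 0.05875776
Thallium pattern (n=1): 0.2950 : 0.7050
Convolve the two distributions (both contribute in 2-u steps):
  M: 0.57395776×0.2950 = 0.169318
  M+2: 0.57395776×0.7050 + 0.36728448×0.2950 = 0.512989
  M+4: 0.36728448×0.7050 + 0.05875776×0.2950 = 0.276269
  M+6: 0.05875776×0.7050 = 0.041424
Scale to base peak (0.512989) = 100: 33.0 : 100.0 : 53.9 : 8.1

33.0 : 100.0 : 53.9 : 8.1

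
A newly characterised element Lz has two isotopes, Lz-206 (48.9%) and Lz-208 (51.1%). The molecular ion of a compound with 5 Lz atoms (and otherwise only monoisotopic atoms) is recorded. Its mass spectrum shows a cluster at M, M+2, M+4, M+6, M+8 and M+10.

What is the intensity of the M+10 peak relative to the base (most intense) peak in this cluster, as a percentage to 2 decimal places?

10.92%

Binomial terms of (0.489 + 0.511)^5: M 0.0280, M+2 0.1461, M+4 0.3053, M+6 0.3191, M+8 0.1667, M+10 0.0348 → M+6 is the base peak.
P(M+6) = C(5,3) × 0.489^2 × 0.511^3 = 10 × 0.239121 × 0.13343283 = 0.319066 (base)
P(M+10) = C(5,5) × 0.489^0 × 0.511^5 = 1 × 1.0000 × 0.03484211 = 0.034842
Relative intensity = 0.034842 / 0.319066 × 100 = 10.92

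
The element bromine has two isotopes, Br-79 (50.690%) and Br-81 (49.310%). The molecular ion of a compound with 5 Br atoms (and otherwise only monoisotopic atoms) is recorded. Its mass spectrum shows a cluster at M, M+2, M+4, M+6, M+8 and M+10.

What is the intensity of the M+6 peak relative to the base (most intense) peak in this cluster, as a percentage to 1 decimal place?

97.3%

Binomial terms of (0.50690 + 0.49310)^5: M 0.0335, M+2 0.1628, M+4 0.3167, M+6 0.3081, M+8 0.1498, M+10 0.0292 → M+4 is the base peak.
P(M+4) = C(5,2) × 0.50690^3 × 0.49310^2 = 10 × 0.13024674 × 0.24314761 = 0.316692 (base)
P(M+6) = C(5,3) × 0.50690^2 × 0.49310^3 = 10 × 0.25694761 × 0.11989609 = 0.308070
Relative intensity = 0.308070 / 0.316692 × 100 = 97.3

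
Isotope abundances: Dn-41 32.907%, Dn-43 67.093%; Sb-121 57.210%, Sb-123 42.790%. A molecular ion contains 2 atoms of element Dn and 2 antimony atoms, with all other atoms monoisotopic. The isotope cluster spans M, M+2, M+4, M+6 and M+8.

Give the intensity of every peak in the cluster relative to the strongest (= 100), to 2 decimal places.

9.25 : 51.53 : 100.00 : 78.58 : 21.50

Element Dn pattern (n=2): 0.10828706 : 0.44156587 : 0.45014706
Antimony pattern (n=2): 0.32729841 : 0.48960318 : 0.18309841
Convolve the two distributions (both contribute in 2-u steps):
  M: 0.10828706×0.32729841 = 0.035442
  M+2: 0.10828706×0.48960318 + 0.44156587×0.32729841 = 0.197541
  M+4: 0.10828706×0.18309841 + 0.44156587×0.48960318 + 0.45014706×0.32729841 = 0.383352
  M+6: 0.44156587×0.18309841 + 0.45014706×0.48960318 = 0.301243
  M+8: 0.45014706×0.18309841 = 0.082421
Scale to base peak (0.383352) = 100: 9.25 : 51.53 : 100.00 : 78.58 : 21.50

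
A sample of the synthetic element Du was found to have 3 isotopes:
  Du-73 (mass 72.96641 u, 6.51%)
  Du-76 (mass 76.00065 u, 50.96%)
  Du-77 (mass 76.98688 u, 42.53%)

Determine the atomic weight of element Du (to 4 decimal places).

76.2226 u

Weight each isotope mass by its fractional abundance: 0.0651 × 72.96641 + 0.5096 × 76.00065 + 0.4253 × 76.98688
= 4.750113 + 38.729931 + 32.742520 = 76.222564 u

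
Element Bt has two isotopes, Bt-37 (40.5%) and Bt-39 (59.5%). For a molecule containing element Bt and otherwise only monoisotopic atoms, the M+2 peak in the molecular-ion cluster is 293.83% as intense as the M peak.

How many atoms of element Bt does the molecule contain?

2

With n Bt atoms, P(M+2)/P(M) = C(n,1)·p^(n−1)q / p^n = n·q/p = n · 0.595/0.405.
n = 2.9383 × 0.405/0.595 = 2.00 ≈ 2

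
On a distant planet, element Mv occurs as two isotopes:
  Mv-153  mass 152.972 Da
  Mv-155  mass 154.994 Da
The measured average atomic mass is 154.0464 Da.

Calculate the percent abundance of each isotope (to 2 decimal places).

Mv-153: 46.86%, Mv-155: 53.14%

Let x be the fractional abundance of Mv-153; then Mv-155 has abundance 1 − x.
152.972·x + 154.994·(1 − x) = 154.0464
(152.972 − 154.994)·x = 154.0464 − 154.994
x = -0.9476 / -2.022 = 0.46864 → 46.86% Mv-153, 53.14% Mv-155.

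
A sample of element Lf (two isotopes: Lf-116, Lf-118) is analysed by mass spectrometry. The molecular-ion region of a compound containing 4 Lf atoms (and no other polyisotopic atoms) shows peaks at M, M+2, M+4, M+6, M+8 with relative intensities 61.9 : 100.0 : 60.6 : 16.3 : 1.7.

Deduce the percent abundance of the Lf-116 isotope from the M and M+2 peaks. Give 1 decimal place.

Let p = fractional abundance of Lf-116. I(M+2)/I(M) = [C(4,1)·p^3·(1−p)] / p^4 = 4·(1−p)/p = 100.0/61.9 = 1.6155
(1−p)/p = 1.6155/4 = 0.4039  ⇒  p = 1/(1 + 0.4039) = 0.7123
Lf-116: 71.2%, Lf-118: 28.8%.

71.2%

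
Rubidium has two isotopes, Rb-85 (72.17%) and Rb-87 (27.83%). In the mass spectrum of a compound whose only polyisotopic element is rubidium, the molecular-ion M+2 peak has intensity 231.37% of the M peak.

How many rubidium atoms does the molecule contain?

6

The M+2/M ratio from n Rb atoms is n · q/p = n · 0.2783/0.7217.
n = 2.3137 × 0.7217/0.2783 = 6.00 ≈ 6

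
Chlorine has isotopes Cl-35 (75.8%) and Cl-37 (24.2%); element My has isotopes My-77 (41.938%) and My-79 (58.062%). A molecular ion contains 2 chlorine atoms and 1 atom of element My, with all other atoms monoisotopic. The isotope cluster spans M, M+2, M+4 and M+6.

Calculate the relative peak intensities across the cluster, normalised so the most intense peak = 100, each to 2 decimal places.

Chlorine pattern (n=2): 0.574564 : 0.366872 : 0.058564
Element My pattern (n=1): 0.41938 : 0.58062
Convolve the two distributions (both contribute in 2-u steps):
  M: 0.574564×0.41938 = 0.240961
  M+2: 0.574564×0.58062 + 0.366872×0.41938 = 0.487462
  M+4: 0.366872×0.58062 + 0.058564×0.41938 = 0.237574
  M+6: 0.058564×0.58062 = 0.034003
Scale to base peak (0.487462) = 100: 49.43 : 100.00 : 48.74 : 6.98

49.43 : 100.00 : 48.74 : 6.98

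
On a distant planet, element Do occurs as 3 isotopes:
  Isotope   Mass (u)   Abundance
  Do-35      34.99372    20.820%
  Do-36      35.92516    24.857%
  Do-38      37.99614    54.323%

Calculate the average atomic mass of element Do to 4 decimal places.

Weight each isotope mass by its fractional abundance: 0.20820 × 34.99372 + 0.24857 × 35.92516 + 0.54323 × 37.99614
= 7.285693 + 8.929917 + 20.640643 = 36.856253 u

36.8563 u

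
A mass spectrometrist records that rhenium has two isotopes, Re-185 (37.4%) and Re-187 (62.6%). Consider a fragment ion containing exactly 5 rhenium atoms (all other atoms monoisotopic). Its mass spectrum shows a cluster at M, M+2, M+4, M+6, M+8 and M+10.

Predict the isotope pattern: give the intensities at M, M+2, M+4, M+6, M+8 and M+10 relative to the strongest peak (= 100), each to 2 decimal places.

2.13 : 17.85 : 59.74 : 100.00 : 83.69 : 28.02

Expanding (0.374 + 0.626)^5:
P(M) = 0.374^5 = 0.007317
P(M+2) = 5 × 0.374^4 × 0.626^1 = 0.061239
P(M+4) = 10 × 0.374^3 × 0.626^2 = 0.205005
P(M+6) = 10 × 0.374^2 × 0.626^3 = 0.343136
P(M+8) = 5 × 0.374^1 × 0.626^4 = 0.287170
P(M+10) = 0.626^5 = 0.096133
The M+6 peak is largest (0.343136); scaling to 100 gives 2.13 : 17.85 : 59.74 : 100.00 : 83.69 : 28.02.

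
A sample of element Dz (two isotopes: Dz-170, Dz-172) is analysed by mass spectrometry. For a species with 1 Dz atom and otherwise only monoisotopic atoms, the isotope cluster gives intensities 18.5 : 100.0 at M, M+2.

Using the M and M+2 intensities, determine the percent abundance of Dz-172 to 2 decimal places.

Write p for the Dz-170 fraction. I(M+2)/I(M) = [C(1,1)·p^0·(1−p)] / p^1 = 1·(1−p)/p = 100.0/18.5 = 5.4054
(1−p)/p = 5.4054/1 = 5.4054  ⇒  p = 1/(1 + 5.4054) = 0.1561
Dz-170: 15.61%, Dz-172: 84.39%.

84.39%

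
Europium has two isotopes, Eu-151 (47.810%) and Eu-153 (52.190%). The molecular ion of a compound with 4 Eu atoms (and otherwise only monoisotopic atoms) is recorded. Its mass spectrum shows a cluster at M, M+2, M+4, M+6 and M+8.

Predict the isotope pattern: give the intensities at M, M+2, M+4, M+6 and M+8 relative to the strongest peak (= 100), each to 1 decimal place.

14.0 : 61.1 : 100.0 : 72.8 : 19.9

Expanding (0.47810 + 0.52190)^4:
P(M) = 0.47810^4 = 0.052249
P(M+2) = 4 × 0.47810^3 × 0.52190^1 = 0.228141
P(M+4) = 6 × 0.47810^2 × 0.52190^2 = 0.373563
P(M+6) = 4 × 0.47810^1 × 0.52190^3 = 0.271857
P(M+8) = 0.52190^4 = 0.074191
The M+4 peak is largest (0.373563); scaling to 100 gives 14.0 : 61.1 : 100.0 : 72.8 : 19.9.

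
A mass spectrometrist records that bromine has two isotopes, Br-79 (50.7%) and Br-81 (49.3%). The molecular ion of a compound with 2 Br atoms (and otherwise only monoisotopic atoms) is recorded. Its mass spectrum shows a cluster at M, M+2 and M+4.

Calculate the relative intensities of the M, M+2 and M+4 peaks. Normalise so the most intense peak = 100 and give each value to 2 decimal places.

Expanding (0.507 + 0.493)^2:
P(M) = 0.507^2 = 0.257049
P(M+2) = 2 × 0.507^1 × 0.493^1 = 0.499902
P(M+4) = 0.493^2 = 0.243049
The M+2 peak is largest (0.499902); scaling to 100 gives 51.42 : 100.00 : 48.62.

51.42 : 100.00 : 48.62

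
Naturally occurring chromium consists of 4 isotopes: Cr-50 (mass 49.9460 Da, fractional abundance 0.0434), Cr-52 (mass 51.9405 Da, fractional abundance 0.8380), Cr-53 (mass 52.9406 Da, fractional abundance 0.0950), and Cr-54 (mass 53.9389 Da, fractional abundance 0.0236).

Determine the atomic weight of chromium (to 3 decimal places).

Average mass = Σ (abundance × isotope mass) = 0.0434 × 49.9460 + 0.8380 × 51.9405 + 0.0950 × 52.9406 + 0.0236 × 53.9389
= 2.16766 + 43.52614 + 5.02936 + 1.27296 = 51.99612 Da

51.996 Da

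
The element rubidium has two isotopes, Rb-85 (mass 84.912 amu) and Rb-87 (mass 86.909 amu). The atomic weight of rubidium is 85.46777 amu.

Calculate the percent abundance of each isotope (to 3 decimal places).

Rb-85: 72.170%, Rb-87: 27.830%

Writing the weighted mean with unknown fraction x of Rb-85:
84.912·x + 86.909·(1 − x) = 85.46777
(84.912 − 86.909)·x = 85.46777 − 86.909
x = -1.44123 / -1.997 = 0.72170 → 72.170% Rb-85, 27.830% Rb-87.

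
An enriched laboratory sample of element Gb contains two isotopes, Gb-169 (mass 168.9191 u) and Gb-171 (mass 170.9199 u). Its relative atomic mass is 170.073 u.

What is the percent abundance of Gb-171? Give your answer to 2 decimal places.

57.67%

Writing the weighted mean with unknown fraction x of Gb-169:
168.9191·x + 170.9199·(1 − x) = 170.073
(168.9191 − 170.9199)·x = 170.073 − 170.9199
x = -0.8469 / -2.0008 = 0.42328 → 42.33% Gb-169, 57.67% Gb-171.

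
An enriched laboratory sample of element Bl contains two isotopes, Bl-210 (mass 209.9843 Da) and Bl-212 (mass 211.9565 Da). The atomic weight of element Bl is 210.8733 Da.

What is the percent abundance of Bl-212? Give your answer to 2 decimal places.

With x = fraction of Bl-210 (so Bl-212 is 1 − x):
209.9843·x + 211.9565·(1 − x) = 210.8733
(209.9843 − 211.9565)·x = 210.8733 − 211.9565
x = -1.0832 / -1.9722 = 0.54923 → 54.92% Bl-210, 45.08% Bl-212.

45.08%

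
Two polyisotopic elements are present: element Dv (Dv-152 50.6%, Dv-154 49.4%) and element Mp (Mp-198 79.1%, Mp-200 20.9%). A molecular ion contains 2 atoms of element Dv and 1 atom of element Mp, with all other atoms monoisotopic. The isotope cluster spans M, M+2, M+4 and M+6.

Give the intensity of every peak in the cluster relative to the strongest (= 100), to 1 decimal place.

Element Dv pattern (n=2): 0.256036 : 0.499928 : 0.244036
Element Mp pattern (n=1): 0.7910 : 0.2090
Convolve the two distributions (both contribute in 2-u steps):
  M: 0.256036×0.7910 = 0.202524
  M+2: 0.256036×0.2090 + 0.499928×0.7910 = 0.448955
  M+4: 0.499928×0.2090 + 0.244036×0.7910 = 0.297517
  M+6: 0.244036×0.2090 = 0.051004
Scale to base peak (0.448955) = 100: 45.1 : 100.0 : 66.3 : 11.4

45.1 : 100.0 : 66.3 : 11.4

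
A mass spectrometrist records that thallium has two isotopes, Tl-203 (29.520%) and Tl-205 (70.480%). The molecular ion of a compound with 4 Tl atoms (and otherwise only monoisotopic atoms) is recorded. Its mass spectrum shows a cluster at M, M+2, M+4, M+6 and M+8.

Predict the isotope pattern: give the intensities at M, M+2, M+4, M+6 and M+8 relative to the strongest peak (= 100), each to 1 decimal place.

1.8 : 17.5 : 62.8 : 100.0 : 59.7

Expanding (0.29520 + 0.70480)^4:
P(M) = 0.29520^4 = 0.007594
P(M+2) = 4 × 0.29520^3 × 0.70480^1 = 0.072523
P(M+4) = 6 × 0.29520^2 × 0.70480^2 = 0.259726
P(M+6) = 4 × 0.29520^1 × 0.70480^3 = 0.413403
P(M+8) = 0.70480^4 = 0.246754
The M+6 peak is largest (0.413403); scaling to 100 gives 1.8 : 17.5 : 62.8 : 100.0 : 59.7.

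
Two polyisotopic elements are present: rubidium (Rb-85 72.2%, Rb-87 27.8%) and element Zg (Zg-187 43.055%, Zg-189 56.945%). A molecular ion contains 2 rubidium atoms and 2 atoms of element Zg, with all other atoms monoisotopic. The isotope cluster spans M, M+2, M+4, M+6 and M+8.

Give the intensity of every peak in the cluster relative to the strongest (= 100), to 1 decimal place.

25.4 : 86.8 : 100.0 : 44.2 : 6.6

Rubidium pattern (n=2): 0.521284 : 0.401432 : 0.077284
Element Zg pattern (n=2): 0.1853733 : 0.49035339 : 0.3242733
Convolve the two distributions (both contribute in 2-u steps):
  M: 0.521284×0.1853733 = 0.096632
  M+2: 0.521284×0.49035339 + 0.401432×0.1853733 = 0.330028
  M+4: 0.521284×0.3242733 + 0.401432×0.49035339 + 0.077284×0.1853733 = 0.380208
  M+6: 0.401432×0.3242733 + 0.077284×0.49035339 = 0.168070
  M+8: 0.077284×0.3242733 = 0.025061
Scale to base peak (0.380208) = 100: 25.4 : 86.8 : 100.0 : 44.2 : 6.6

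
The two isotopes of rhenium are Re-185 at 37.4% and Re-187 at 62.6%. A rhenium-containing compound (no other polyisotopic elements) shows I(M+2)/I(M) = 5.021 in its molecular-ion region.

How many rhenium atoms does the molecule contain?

The M+2/M ratio from n Re atoms is n · q/p = n · 0.626/0.374.
n = 5.021 × 0.374/0.626 = 3.00 ≈ 3

3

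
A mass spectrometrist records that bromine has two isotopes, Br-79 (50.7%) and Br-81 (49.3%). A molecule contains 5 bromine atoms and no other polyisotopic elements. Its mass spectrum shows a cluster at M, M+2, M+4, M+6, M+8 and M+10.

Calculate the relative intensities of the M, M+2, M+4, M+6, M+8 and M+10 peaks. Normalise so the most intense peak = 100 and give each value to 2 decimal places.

10.58 : 51.42 : 100.00 : 97.24 : 47.28 : 9.19

The 5 Br atoms are independent, so intensities follow the terms of (0.507 + 0.493)^5.
P(M) = 0.507^5 = 0.033500
P(M+2) = 5 × 0.507^4 × 0.493^1 = 0.162873
P(M+4) = 10 × 0.507^3 × 0.493^2 = 0.316751
P(M+6) = 10 × 0.507^2 × 0.493^3 = 0.308004
P(M+8) = 5 × 0.507^1 × 0.493^4 = 0.149750
P(M+10) = 0.493^5 = 0.029123
The M+4 peak is largest (0.316751); scaling to 100 gives 10.58 : 51.42 : 100.00 : 97.24 : 47.28 : 9.19.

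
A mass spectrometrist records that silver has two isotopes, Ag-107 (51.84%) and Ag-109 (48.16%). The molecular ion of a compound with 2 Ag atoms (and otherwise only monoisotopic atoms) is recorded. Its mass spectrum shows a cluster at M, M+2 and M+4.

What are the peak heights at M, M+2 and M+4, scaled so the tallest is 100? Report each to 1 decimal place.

Each Ag atom is independently Ag-107 (p = 0.5184) or Ag-109 (q = 0.4816); the cluster is the binomial expansion (p + q)^2.
P(M) = 0.5184^2 = 0.268739
P(M+2) = 2 × 0.5184^1 × 0.4816^1 = 0.499323
P(M+4) = 0.4816^2 = 0.231939
The M+2 peak is largest (0.499323); scaling to 100 gives 53.8 : 100.0 : 46.5.

53.8 : 100.0 : 46.5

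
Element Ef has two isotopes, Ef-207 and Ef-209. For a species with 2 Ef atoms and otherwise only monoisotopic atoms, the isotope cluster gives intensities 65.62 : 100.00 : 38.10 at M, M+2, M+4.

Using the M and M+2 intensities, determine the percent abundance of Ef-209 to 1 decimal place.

43.2%

Write p for the Ef-207 fraction. I(M+2)/I(M) = [C(2,1)·p^1·(1−p)] / p^2 = 2·(1−p)/p = 100.00/65.62 = 1.5239
(1−p)/p = 1.5239/2 = 0.7620  ⇒  p = 1/(1 + 0.7620) = 0.5675
Ef-207: 56.8%, Ef-209: 43.2%.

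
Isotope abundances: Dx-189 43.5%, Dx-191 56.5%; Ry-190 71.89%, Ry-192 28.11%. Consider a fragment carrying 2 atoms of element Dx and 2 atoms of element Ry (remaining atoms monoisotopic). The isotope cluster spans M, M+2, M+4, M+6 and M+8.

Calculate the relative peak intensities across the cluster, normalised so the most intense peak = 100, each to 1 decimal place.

Element Dx pattern (n=2): 0.189225 : 0.49155 : 0.319225
Element Ry pattern (n=2): 0.51681721 : 0.40416558 : 0.07901721
Convolve the two distributions (both contribute in 2-u steps):
  M: 0.189225×0.51681721 = 0.097795
  M+2: 0.189225×0.40416558 + 0.49155×0.51681721 = 0.330520
  M+4: 0.189225×0.07901721 + 0.49155×0.40416558 + 0.319225×0.51681721 = 0.378601
  M+6: 0.49155×0.07901721 + 0.319225×0.40416558 = 0.167861
  M+8: 0.319225×0.07901721 = 0.025224
Scale to base peak (0.378601) = 100: 25.8 : 87.3 : 100.0 : 44.3 : 6.7

25.8 : 87.3 : 100.0 : 44.3 : 6.7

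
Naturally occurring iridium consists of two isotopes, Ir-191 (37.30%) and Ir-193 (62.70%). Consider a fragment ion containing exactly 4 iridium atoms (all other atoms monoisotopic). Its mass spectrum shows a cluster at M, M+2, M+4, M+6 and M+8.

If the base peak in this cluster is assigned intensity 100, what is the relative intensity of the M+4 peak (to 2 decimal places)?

89.23

Term probabilities: M 0.0194, M+2 0.1302, M+4 0.3282, M+6 0.3678, M+8 0.1546. Base peak = M+6.
P(M+6) = C(4,3) × 0.3730^1 × 0.6270^3 = 4 × 0.3730 × 0.24649188 = 0.367766 (base)
P(M+4) = C(4,2) × 0.3730^2 × 0.6270^2 = 6 × 0.139129 × 0.393129 = 0.328174
Relative intensity = 0.328174 / 0.367766 × 100 = 89.23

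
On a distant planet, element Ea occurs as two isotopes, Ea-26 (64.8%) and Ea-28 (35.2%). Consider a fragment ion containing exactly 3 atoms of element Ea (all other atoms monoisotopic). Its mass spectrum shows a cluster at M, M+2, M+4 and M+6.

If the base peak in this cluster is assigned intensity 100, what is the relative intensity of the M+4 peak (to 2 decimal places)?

54.32

Term probabilities: M 0.2721, M+2 0.4434, M+4 0.2409, M+6 0.0436. Base peak = M+2.
P(M+2) = C(3,1) × 0.648^2 × 0.352^1 = 3 × 0.419904 × 0.3520 = 0.443419 (base)
P(M+4) = C(3,2) × 0.648^1 × 0.352^2 = 3 × 0.6480 × 0.123904 = 0.240869
Relative intensity = 0.240869 / 0.443419 × 100 = 54.32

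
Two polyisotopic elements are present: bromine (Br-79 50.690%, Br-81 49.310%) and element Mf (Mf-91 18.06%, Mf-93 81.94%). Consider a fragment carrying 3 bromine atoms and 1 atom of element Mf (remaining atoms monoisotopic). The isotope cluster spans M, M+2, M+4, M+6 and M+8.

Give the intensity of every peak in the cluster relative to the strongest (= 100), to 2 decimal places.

6.22 : 46.37 : 100.00 : 85.83 : 25.97

Bromine pattern (n=3): 0.13024674 : 0.3801026 : 0.36975457 : 0.11989609
Element Mf pattern (n=1): 0.1806 : 0.8194
Convolve the two distributions (both contribute in 2-u steps):
  M: 0.13024674×0.1806 = 0.023523
  M+2: 0.13024674×0.8194 + 0.3801026×0.1806 = 0.175371
  M+4: 0.3801026×0.8194 + 0.36975457×0.1806 = 0.378234
  M+6: 0.36975457×0.8194 + 0.11989609×0.1806 = 0.324630
  M+8: 0.11989609×0.8194 = 0.098243
Scale to base peak (0.378234) = 100: 6.22 : 46.37 : 100.00 : 85.83 : 25.97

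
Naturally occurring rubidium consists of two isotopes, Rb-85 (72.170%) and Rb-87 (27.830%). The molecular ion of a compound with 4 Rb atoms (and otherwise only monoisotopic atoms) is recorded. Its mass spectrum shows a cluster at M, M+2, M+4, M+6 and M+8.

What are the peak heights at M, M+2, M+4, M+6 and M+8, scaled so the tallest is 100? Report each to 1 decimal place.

The 4 Rb atoms are independent, so intensities follow the terms of (0.72170 + 0.27830)^4.
P(M) = 0.72170^4 = 0.271286
P(M+2) = 4 × 0.72170^3 × 0.27830^1 = 0.418450
P(M+4) = 6 × 0.72170^2 × 0.27830^2 = 0.242042
P(M+6) = 4 × 0.72170^1 × 0.27830^3 = 0.062224
P(M+8) = 0.27830^4 = 0.005999
The M+2 peak is largest (0.418450); scaling to 100 gives 64.8 : 100.0 : 57.8 : 14.9 : 1.4.

64.8 : 100.0 : 57.8 : 14.9 : 1.4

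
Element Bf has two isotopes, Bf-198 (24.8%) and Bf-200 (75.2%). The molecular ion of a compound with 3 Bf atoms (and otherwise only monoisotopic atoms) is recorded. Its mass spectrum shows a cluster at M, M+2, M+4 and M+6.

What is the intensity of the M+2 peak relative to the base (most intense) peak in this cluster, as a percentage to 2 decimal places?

Binomial terms of (0.248 + 0.752)^3: M 0.0153, M+2 0.1388, M+4 0.4207, M+6 0.4253 → M+6 is the base peak.
P(M+6) = C(3,3) × 0.248^0 × 0.752^3 = 1 × 1.0000 × 0.42525901 = 0.425259 (base)
P(M+2) = C(3,1) × 0.248^2 × 0.752^1 = 3 × 0.061504 × 0.7520 = 0.138753
Relative intensity = 0.138753 / 0.425259 × 100 = 32.63

32.63%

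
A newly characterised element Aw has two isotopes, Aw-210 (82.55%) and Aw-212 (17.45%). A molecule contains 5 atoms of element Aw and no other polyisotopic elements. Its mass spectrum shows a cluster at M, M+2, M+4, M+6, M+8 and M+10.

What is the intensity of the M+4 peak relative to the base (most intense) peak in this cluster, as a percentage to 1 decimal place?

42.3%

Term probabilities: M 0.3833, M+2 0.4052, M+4 0.1713, M+6 0.0362, M+8 0.0038, M+10 0.0002. Base peak = M+2.
P(M+2) = C(5,1) × 0.8255^4 × 0.1745^1 = 5 × 0.46437444 × 0.1745 = 0.405167 (base)
P(M+4) = C(5,2) × 0.8255^3 × 0.1745^2 = 10 × 0.56253718 × 0.03045025 = 0.171294
Relative intensity = 0.171294 / 0.405167 × 100 = 42.3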